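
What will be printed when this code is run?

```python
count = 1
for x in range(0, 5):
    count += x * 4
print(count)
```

41

x=0: count = 1+0*4 = 1
x=1: count = 1+1*4 = 5
x=2: count = 5+2*4 = 13
x=3: count = 13+3*4 = 25
x=4: count = 25+4*4 = 41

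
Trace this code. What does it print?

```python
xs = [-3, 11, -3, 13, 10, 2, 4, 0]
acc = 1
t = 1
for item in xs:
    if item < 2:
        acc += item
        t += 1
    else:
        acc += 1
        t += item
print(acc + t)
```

item=-3: <2, acc = 1+(-3) = -2; t=2
item=11: not <2, acc = (-2)+1 = -1; t=13
item=-3: <2, acc = (-1)+(-3) = -4; t=14
item=13: not <2, acc = (-4)+1 = -3; t=27
item=10: not <2, acc = (-3)+1 = -2; t=37
item=2: not <2, acc = (-2)+1 = -1; t=39
item=4: not <2, acc = (-1)+1 = 0; t=43
item=0: <2, acc = 0+0 = 0; t=44
acc+t = 0+44 = 44

44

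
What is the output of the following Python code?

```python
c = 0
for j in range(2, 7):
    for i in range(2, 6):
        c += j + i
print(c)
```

j=2,i=2: c = 0+4 = 4
j=2,i=3: c = 4+5 = 9
j=2,i=4: c = 9+6 = 15
j=2,i=5: c = 15+7 = 22
j=3,i=2: c = 22+5 = 27
j=3,i=3: c = 27+6 = 33
j=3,i=4: c = 33+7 = 40
j=3,i=5: c = 40+8 = 48
j=4,i=2: c = 48+6 = 54
j=4,i=3: c = 54+7 = 61
j=4,i=4: c = 61+8 = 69
j=4,i=5: c = 69+9 = 78
j=5,i=2: c = 78+7 = 85
j=5,i=3: c = 85+8 = 93
j=5,i=4: c = 93+9 = 102
j=5,i=5: c = 102+10 = 112
j=6,i=2: c = 112+8 = 120
j=6,i=3: c = 120+9 = 129
j=6,i=4: c = 129+10 = 139
j=6,i=5: c = 139+11 = 150

150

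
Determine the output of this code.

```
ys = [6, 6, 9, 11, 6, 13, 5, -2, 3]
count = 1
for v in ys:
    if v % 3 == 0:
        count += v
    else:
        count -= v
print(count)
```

v=6: %3==0, count = 1+6 = 7
v=6: %3==0, count = 7+6 = 13
v=9: %3==0, count = 13+9 = 22
v=11: not %3==0, count = 22-11 = 11
v=6: %3==0, count = 11+6 = 17
v=13: not %3==0, count = 17-13 = 4
v=5: not %3==0, count = 4-5 = -1
v=-2: not %3==0, count = (-1)-(-2) = 1
v=3: %3==0, count = 1+3 = 4

4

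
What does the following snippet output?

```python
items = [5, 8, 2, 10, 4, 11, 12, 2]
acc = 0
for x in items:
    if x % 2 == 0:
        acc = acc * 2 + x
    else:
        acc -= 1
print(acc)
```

342

x=5: not even, acc = 0-1 = -1
x=8: even, acc = (-1)*2+8 = 6
x=2: even, acc = 6*2+2 = 14
x=10: even, acc = 14*2+10 = 38
x=4: even, acc = 38*2+4 = 80
x=11: not even, acc = 80-1 = 79
x=12: even, acc = 79*2+12 = 170
x=2: even, acc = 170*2+2 = 342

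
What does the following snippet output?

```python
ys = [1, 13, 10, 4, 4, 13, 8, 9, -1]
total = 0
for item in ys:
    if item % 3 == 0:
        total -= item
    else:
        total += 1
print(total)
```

-1

item=1: not %3==0, total = 0+1 = 1
item=13: not %3==0, total = 1+1 = 2
item=10: not %3==0, total = 2+1 = 3
item=4: not %3==0, total = 3+1 = 4
item=4: not %3==0, total = 4+1 = 5
item=13: not %3==0, total = 5+1 = 6
item=8: not %3==0, total = 6+1 = 7
item=9: %3==0, total = 7-9 = -2
item=-1: not %3==0, total = (-2)+1 = -1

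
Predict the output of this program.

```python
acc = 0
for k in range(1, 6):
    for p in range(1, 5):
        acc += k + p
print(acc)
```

110

k=1,p=1: acc = 0+2 = 2
k=1,p=2: acc = 2+3 = 5
k=1,p=3: acc = 5+4 = 9
k=1,p=4: acc = 9+5 = 14
k=2,p=1: acc = 14+3 = 17
k=2,p=2: acc = 17+4 = 21
k=2,p=3: acc = 21+5 = 26
k=2,p=4: acc = 26+6 = 32
k=3,p=1: acc = 32+4 = 36
k=3,p=2: acc = 36+5 = 41
k=3,p=3: acc = 41+6 = 47
k=3,p=4: acc = 47+7 = 54
k=4,p=1: acc = 54+5 = 59
k=4,p=2: acc = 59+6 = 65
k=4,p=3: acc = 65+7 = 72
k=4,p=4: acc = 72+8 = 80
k=5,p=1: acc = 80+6 = 86
k=5,p=2: acc = 86+7 = 93
k=5,p=3: acc = 93+8 = 101
k=5,p=4: acc = 101+9 = 110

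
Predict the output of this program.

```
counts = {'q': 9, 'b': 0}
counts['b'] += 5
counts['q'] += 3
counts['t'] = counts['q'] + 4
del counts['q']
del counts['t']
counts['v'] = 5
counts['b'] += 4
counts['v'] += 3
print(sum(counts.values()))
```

counts['b'] = 0+5 = 5 → {'q': 9, 'b': 5}
counts['q'] = 9+3 = 12 → {'q': 12, 'b': 5}
counts['t'] = counts['q']+4 = 16 → {'q': 12, 'b': 5, 't': 16}
del 'q' → {'b': 5, 't': 16}
del 't' → {'b': 5}
counts['v'] = 5 → {'b': 5, 'v': 5}
counts['b'] = 5+4 = 9 → {'b': 9, 'v': 5}
counts['v'] = 5+3 = 8 → {'b': 9, 'v': 8}
sum of values = 17

17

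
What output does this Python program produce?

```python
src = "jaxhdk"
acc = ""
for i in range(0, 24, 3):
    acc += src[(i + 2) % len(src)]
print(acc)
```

xkxkxkxk

i=0: add src[2]='x' → 'x'
i=3: add src[5]='k' → 'xk'
i=6: add src[2]='x' → 'xkx'
i=9: add src[5]='k' → 'xkxk'
i=12: add src[2]='x' → 'xkxkx'
i=15: add src[5]='k' → 'xkxkxk'
i=18: add src[2]='x' → 'xkxkxkx'
i=21: add src[5]='k' → 'xkxkxkxk'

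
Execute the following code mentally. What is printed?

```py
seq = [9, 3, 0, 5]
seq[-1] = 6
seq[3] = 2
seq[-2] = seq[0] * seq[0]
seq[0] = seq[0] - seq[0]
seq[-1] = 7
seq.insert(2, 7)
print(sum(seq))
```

seq[-1] = 6 → [9, 3, 0, 6]
seq[3] = 2 → [9, 3, 0, 2]
seq[-2] = seq[0]*seq[0] = 9*9 = 81 → [9, 3, 81, 2]
seq[0] = seq[0]-seq[0] = 9-9 = 0 → [0, 3, 81, 2]
seq[-1] = 7 → [0, 3, 81, 7]
insert 7 at 2 → [0, 3, 7, 81, 7]
sum = 98

98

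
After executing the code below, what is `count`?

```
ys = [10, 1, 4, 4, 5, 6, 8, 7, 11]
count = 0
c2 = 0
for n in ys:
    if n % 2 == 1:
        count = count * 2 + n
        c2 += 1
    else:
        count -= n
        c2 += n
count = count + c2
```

-191

n=10: not odd, count = 0-10 = -10; c2=10
n=1: odd, count = (-10)*2+1 = -19; c2=11
n=4: not odd, count = (-19)-4 = -23; c2=15
n=4: not odd, count = (-23)-4 = -27; c2=19
n=5: odd, count = (-27)*2+5 = -49; c2=20
n=6: not odd, count = (-49)-6 = -55; c2=26
n=8: not odd, count = (-55)-8 = -63; c2=34
n=7: odd, count = (-63)*2+7 = -119; c2=35
n=11: odd, count = (-119)*2+11 = -227; c2=36
count+c2 = (-227)+36 = -191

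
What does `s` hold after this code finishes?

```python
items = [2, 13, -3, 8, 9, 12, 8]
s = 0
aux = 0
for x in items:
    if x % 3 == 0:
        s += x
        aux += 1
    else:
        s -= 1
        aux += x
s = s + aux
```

48

x=2: not %3==0, s = 0-1 = -1; aux=2
x=13: not %3==0, s = (-1)-1 = -2; aux=15
x=-3: %3==0, s = (-2)+(-3) = -5; aux=16
x=8: not %3==0, s = (-5)-1 = -6; aux=24
x=9: %3==0, s = (-6)+9 = 3; aux=25
x=12: %3==0, s = 3+12 = 15; aux=26
x=8: not %3==0, s = 15-1 = 14; aux=34
s+aux = 14+34 = 48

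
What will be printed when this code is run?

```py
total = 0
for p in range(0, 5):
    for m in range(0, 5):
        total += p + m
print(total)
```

p=0,m=0: total = 0+0 = 0
p=0,m=1: total = 0+1 = 1
p=0,m=2: total = 1+2 = 3
p=0,m=3: total = 3+3 = 6
p=0,m=4: total = 6+4 = 10
p=1,m=0: total = 10+1 = 11
p=1,m=1: total = 11+2 = 13
p=1,m=2: total = 13+3 = 16
p=1,m=3: total = 16+4 = 20
p=1,m=4: total = 20+5 = 25
p=2,m=0: total = 25+2 = 27
p=2,m=1: total = 27+3 = 30
p=2,m=2: total = 30+4 = 34
p=2,m=3: total = 34+5 = 39
p=2,m=4: total = 39+6 = 45
p=3,m=0: total = 45+3 = 48
p=3,m=1: total = 48+4 = 52
p=3,m=2: total = 52+5 = 57
p=3,m=3: total = 57+6 = 63
p=3,m=4: total = 63+7 = 70
p=4,m=0: total = 70+4 = 74
p=4,m=1: total = 74+5 = 79
p=4,m=2: total = 79+6 = 85
p=4,m=3: total = 85+7 = 92
p=4,m=4: total = 92+8 = 100

100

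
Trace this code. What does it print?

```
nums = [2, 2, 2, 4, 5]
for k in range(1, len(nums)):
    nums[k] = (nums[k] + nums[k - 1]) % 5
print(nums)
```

[2, 4, 1, 0, 0]

k=1: nums[1] = (2+2)%5 = 4 → [2, 4, 2, 4, 5]
k=2: nums[2] = (2+4)%5 = 1 → [2, 4, 1, 4, 5]
k=3: nums[3] = (4+1)%5 = 0 → [2, 4, 1, 0, 5]
k=4: nums[4] = (5+0)%5 = 0 → [2, 4, 1, 0, 0]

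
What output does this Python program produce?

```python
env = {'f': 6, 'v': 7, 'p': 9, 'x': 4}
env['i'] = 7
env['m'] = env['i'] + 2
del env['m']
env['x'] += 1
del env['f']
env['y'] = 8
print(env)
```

{'v': 7, 'p': 9, 'x': 5, 'i': 7, 'y': 8}

env['i'] = 7 → {'f': 6, 'v': 7, 'p': 9, 'x': 4, 'i': 7}
env['m'] = env['i']+2 = 9 → {'f': 6, 'v': 7, 'p': 9, 'x': 4, 'i': 7, 'm': 9}
del 'm' → {'f': 6, 'v': 7, 'p': 9, 'x': 4, 'i': 7}
env['x'] = 4+1 = 5 → {'f': 6, 'v': 7, 'p': 9, 'x': 5, 'i': 7}
del 'f' → {'v': 7, 'p': 9, 'x': 5, 'i': 7}
env['y'] = 8 → {'v': 7, 'p': 9, 'x': 5, 'i': 7, 'y': 8}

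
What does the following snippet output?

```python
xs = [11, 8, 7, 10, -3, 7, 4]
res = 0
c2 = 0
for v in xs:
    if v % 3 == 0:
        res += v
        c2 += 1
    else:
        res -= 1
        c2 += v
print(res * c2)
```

-432

v=11: not %3==0, res = 0-1 = -1; c2=11
v=8: not %3==0, res = (-1)-1 = -2; c2=19
v=7: not %3==0, res = (-2)-1 = -3; c2=26
v=10: not %3==0, res = (-3)-1 = -4; c2=36
v=-3: %3==0, res = (-4)+(-3) = -7; c2=37
v=7: not %3==0, res = (-7)-1 = -8; c2=44
v=4: not %3==0, res = (-8)-1 = -9; c2=48
res*c2 = (-9)*48 = -432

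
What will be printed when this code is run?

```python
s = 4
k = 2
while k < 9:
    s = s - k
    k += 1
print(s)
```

-31

k=2: s = 4-2 = 2
k=3: s = 2-3 = -1
k=4: s = (-1)-4 = -5
k=5: s = (-5)-5 = -10
k=6: s = (-10)-6 = -16
k=7: s = (-16)-7 = -23
k=8: s = (-23)-8 = -31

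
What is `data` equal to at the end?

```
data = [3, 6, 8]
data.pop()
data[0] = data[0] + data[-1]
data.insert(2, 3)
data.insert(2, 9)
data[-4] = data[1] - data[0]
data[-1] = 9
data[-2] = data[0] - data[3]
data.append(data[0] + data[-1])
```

pop() removes 8 → [3, 6]
data[0] = data[0]+data[-1] = 3+6 = 9 → [9, 6]
insert 3 at 2 → [9, 6, 3]
insert 9 at 2 → [9, 6, 9, 3]
data[-4] = data[1]-data[0] = 6-9 = -3 → [-3, 6, 9, 3]
data[-1] = 9 → [-3, 6, 9, 9]
data[-2] = data[0]-data[3] = (-3)-9 = -12 → [-3, 6, -12, 9]
append data[0]+data[-1] = (-3)+9 = 6 → [-3, 6, -12, 9, 6]

[-3, 6, -12, 9, 6]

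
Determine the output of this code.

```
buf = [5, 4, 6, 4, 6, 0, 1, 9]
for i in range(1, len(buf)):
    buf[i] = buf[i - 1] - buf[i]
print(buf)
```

i=1: buf[1] = 5-4 = 1 → [5, 1, 6, 4, 6, 0, 1, 9]
i=2: buf[2] = 1-6 = -5 → [5, 1, -5, 4, 6, 0, 1, 9]
i=3: buf[3] = (-5)-4 = -9 → [5, 1, -5, -9, 6, 0, 1, 9]
i=4: buf[4] = (-9)-6 = -15 → [5, 1, -5, -9, -15, 0, 1, 9]
i=5: buf[5] = (-15)-0 = -15 → [5, 1, -5, -9, -15, -15, 1, 9]
i=6: buf[6] = (-15)-1 = -16 → [5, 1, -5, -9, -15, -15, -16, 9]
i=7: buf[7] = (-16)-9 = -25 → [5, 1, -5, -9, -15, -15, -16, -25]

[5, 1, -5, -9, -15, -15, -16, -25]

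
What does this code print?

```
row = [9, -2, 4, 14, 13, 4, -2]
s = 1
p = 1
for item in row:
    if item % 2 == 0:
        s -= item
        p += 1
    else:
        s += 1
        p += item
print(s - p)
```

item=9: not even, s = 1+1 = 2; p=10
item=-2: even, s = 2-(-2) = 4; p=11
item=4: even, s = 4-4 = 0; p=12
item=14: even, s = 0-14 = -14; p=13
item=13: not even, s = (-14)+1 = -13; p=26
item=4: even, s = (-13)-4 = -17; p=27
item=-2: even, s = (-17)-(-2) = -15; p=28
s-p = (-15)-28 = -43

-43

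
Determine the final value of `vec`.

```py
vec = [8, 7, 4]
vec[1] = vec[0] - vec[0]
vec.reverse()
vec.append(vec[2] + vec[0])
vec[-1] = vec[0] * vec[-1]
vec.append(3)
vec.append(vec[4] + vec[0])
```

[4, 0, 8, 48, 3, 7]

vec[1] = vec[0]-vec[0] = 8-8 = 0 → [8, 0, 4]
reverse → [4, 0, 8]
append vec[2]+vec[0] = 8+4 = 12 → [4, 0, 8, 12]
vec[-1] = vec[0]*vec[-1] = 4*12 = 48 → [4, 0, 8, 48]
append 3 → [4, 0, 8, 48, 3]
append vec[4]+vec[0] = 3+4 = 7 → [4, 0, 8, 48, 3, 7]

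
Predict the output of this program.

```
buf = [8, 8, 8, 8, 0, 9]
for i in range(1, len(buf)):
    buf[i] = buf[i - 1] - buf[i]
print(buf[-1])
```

-25

i=1: buf[1] = 8-8 = 0 → [8, 0, 8, 8, 0, 9]
i=2: buf[2] = 0-8 = -8 → [8, 0, -8, 8, 0, 9]
i=3: buf[3] = (-8)-8 = -16 → [8, 0, -8, -16, 0, 9]
i=4: buf[4] = (-16)-0 = -16 → [8, 0, -8, -16, -16, 9]
i=5: buf[5] = (-16)-9 = -25 → [8, 0, -8, -16, -16, -25]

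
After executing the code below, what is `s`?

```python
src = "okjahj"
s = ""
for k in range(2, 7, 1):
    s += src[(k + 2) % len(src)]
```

k=2: add src[4]='h' → 'h'
k=3: add src[5]='j' → 'hj'
k=4: add src[0]='o' → 'hjo'
k=5: add src[1]='k' → 'hjok'
k=6: add src[2]='j' → 'hjokj'

'hjokj'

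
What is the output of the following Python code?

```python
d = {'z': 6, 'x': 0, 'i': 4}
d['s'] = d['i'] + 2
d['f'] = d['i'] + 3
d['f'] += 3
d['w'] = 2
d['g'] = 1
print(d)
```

{'z': 6, 'x': 0, 'i': 4, 's': 6, 'f': 10, 'w': 2, 'g': 1}

d['s'] = d['i']+2 = 6 → {'z': 6, 'x': 0, 'i': 4, 's': 6}
d['f'] = d['i']+3 = 7 → {'z': 6, 'x': 0, 'i': 4, 's': 6, 'f': 7}
d['f'] = 7+3 = 10 → {'z': 6, 'x': 0, 'i': 4, 's': 6, 'f': 10}
d['w'] = 2 → {'z': 6, 'x': 0, 'i': 4, 's': 6, 'f': 10, 'w': 2}
d['g'] = 1 → {'z': 6, 'x': 0, 'i': 4, 's': 6, 'f': 10, 'w': 2, 'g': 1}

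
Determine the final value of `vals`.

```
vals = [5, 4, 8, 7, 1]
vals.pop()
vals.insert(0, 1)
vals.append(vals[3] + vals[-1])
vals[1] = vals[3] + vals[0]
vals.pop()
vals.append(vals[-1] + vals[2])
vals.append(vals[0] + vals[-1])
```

[1, 9, 4, 8, 7, 11, 12]

pop() removes 1 → [5, 4, 8, 7]
insert 1 at 0 → [1, 5, 4, 8, 7]
append vals[3]+vals[-1] = 8+7 = 15 → [1, 5, 4, 8, 7, 15]
vals[1] = vals[3]+vals[0] = 8+1 = 9 → [1, 9, 4, 8, 7, 15]
pop() removes 15 → [1, 9, 4, 8, 7]
append vals[-1]+vals[2] = 7+4 = 11 → [1, 9, 4, 8, 7, 11]
append vals[0]+vals[-1] = 1+11 = 12 → [1, 9, 4, 8, 7, 11, 12]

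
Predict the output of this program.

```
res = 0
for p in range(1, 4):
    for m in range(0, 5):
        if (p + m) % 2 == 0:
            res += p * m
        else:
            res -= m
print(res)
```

p=1,m=0: odd sum, res = 0-0 = 0
p=1,m=1: even sum, res = 0+1 = 1
p=1,m=2: odd sum, res = 1-2 = -1
p=1,m=3: even sum, res = (-1)+3 = 2
p=1,m=4: odd sum, res = 2-4 = -2
p=2,m=0: even sum, res = (-2)+0 = -2
p=2,m=1: odd sum, res = (-2)-1 = -3
p=2,m=2: even sum, res = (-3)+4 = 1
p=2,m=3: odd sum, res = 1-3 = -2
p=2,m=4: even sum, res = (-2)+8 = 6
p=3,m=0: odd sum, res = 6-0 = 6
p=3,m=1: even sum, res = 6+3 = 9
p=3,m=2: odd sum, res = 9-2 = 7
p=3,m=3: even sum, res = 7+9 = 16
p=3,m=4: odd sum, res = 16-4 = 12

12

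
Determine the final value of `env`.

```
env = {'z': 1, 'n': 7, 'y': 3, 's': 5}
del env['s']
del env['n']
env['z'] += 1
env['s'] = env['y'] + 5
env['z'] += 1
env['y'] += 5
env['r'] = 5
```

{'z': 3, 'y': 8, 's': 8, 'r': 5}

del 's' → {'z': 1, 'n': 7, 'y': 3}
del 'n' → {'z': 1, 'y': 3}
env['z'] = 1+1 = 2 → {'z': 2, 'y': 3}
env['s'] = env['y']+5 = 8 → {'z': 2, 'y': 3, 's': 8}
env['z'] = 2+1 = 3 → {'z': 3, 'y': 3, 's': 8}
env['y'] = 3+5 = 8 → {'z': 3, 'y': 8, 's': 8}
env['r'] = 5 → {'z': 3, 'y': 8, 's': 8, 'r': 5}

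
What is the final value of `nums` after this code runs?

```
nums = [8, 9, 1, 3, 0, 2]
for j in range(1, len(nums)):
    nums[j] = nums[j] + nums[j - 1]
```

[8, 17, 18, 21, 21, 23]

j=1: nums[1] = 9+8 = 17 → [8, 17, 1, 3, 0, 2]
j=2: nums[2] = 1+17 = 18 → [8, 17, 18, 3, 0, 2]
j=3: nums[3] = 3+18 = 21 → [8, 17, 18, 21, 0, 2]
j=4: nums[4] = 0+21 = 21 → [8, 17, 18, 21, 21, 2]
j=5: nums[5] = 2+21 = 23 → [8, 17, 18, 21, 21, 23]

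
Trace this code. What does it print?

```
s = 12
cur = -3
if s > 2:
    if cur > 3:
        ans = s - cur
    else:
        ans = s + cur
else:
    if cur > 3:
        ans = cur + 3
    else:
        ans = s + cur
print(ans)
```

9

s=12, cur=-3
s > 2 is True; cur > 3 is False
→ ans = s + cur = 9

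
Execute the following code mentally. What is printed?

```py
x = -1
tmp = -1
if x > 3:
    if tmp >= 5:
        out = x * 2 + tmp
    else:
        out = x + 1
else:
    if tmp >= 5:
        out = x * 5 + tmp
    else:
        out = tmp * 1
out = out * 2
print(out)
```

-2

x=-1, tmp=-1
x > 3 is False; tmp >= 5 is False
→ out = tmp * 1 = -1
out = (-1)*2 = -2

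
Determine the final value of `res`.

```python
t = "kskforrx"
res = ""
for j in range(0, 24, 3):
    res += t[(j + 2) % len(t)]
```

'krkfrsox'

j=0: add t[2]='k' → 'k'
j=3: add t[5]='r' → 'kr'
j=6: add t[0]='k' → 'krk'
j=9: add t[3]='f' → 'krkf'
j=12: add t[6]='r' → 'krkfr'
j=15: add t[1]='s' → 'krkfrs'
j=18: add t[4]='o' → 'krkfrso'
j=21: add t[7]='x' → 'krkfrsox'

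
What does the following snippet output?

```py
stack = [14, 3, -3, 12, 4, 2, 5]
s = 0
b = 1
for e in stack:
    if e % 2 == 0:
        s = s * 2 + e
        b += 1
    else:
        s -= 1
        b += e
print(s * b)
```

1530

e=14: even, s = 0*2+14 = 14; b=2
e=3: not even, s = 14-1 = 13; b=5
e=-3: not even, s = 13-1 = 12; b=2
e=12: even, s = 12*2+12 = 36; b=3
e=4: even, s = 36*2+4 = 76; b=4
e=2: even, s = 76*2+2 = 154; b=5
e=5: not even, s = 154-1 = 153; b=10
s*b = 153*10 = 1530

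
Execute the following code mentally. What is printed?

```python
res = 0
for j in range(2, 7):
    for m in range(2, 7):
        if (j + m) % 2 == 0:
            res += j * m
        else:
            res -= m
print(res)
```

j=2,m=2: even sum, res = 0+4 = 4
j=2,m=3: odd sum, res = 4-3 = 1
j=2,m=4: even sum, res = 1+8 = 9
j=2,m=5: odd sum, res = 9-5 = 4
j=2,m=6: even sum, res = 4+12 = 16
j=3,m=2: odd sum, res = 16-2 = 14
j=3,m=3: even sum, res = 14+9 = 23
j=3,m=4: odd sum, res = 23-4 = 19
j=3,m=5: even sum, res = 19+15 = 34
j=3,m=6: odd sum, res = 34-6 = 28
j=4,m=2: even sum, res = 28+8 = 36
j=4,m=3: odd sum, res = 36-3 = 33
j=4,m=4: even sum, res = 33+16 = 49
j=4,m=5: odd sum, res = 49-5 = 44
j=4,m=6: even sum, res = 44+24 = 68
j=5,m=2: odd sum, res = 68-2 = 66
j=5,m=3: even sum, res = 66+15 = 81
j=5,m=4: odd sum, res = 81-4 = 77
j=5,m=5: even sum, res = 77+25 = 102
j=5,m=6: odd sum, res = 102-6 = 96
j=6,m=2: even sum, res = 96+12 = 108
j=6,m=3: odd sum, res = 108-3 = 105
j=6,m=4: even sum, res = 105+24 = 129
j=6,m=5: odd sum, res = 129-5 = 124
j=6,m=6: even sum, res = 124+36 = 160

160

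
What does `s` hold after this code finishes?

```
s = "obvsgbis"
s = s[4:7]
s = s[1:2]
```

'b'

slice [4:7] → 'gbi'
slice [1:2] → 'b'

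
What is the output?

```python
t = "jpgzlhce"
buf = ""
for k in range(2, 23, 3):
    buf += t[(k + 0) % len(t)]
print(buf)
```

k=2: add t[2]='g' → 'g'
k=5: add t[5]='h' → 'gh'
k=8: add t[0]='j' → 'ghj'
k=11: add t[3]='z' → 'ghjz'
k=14: add t[6]='c' → 'ghjzc'
k=17: add t[1]='p' → 'ghjzcp'
k=20: add t[4]='l' → 'ghjzcpl'

ghjzcpl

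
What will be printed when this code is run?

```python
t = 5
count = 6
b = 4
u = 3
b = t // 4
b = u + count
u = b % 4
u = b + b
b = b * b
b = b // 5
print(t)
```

b = 5//4 = 1
b = 3+6 = 9
u = 9%4 = 1
u = 9+9 = 18
b = 9*9 = 81
b = 81//5 = 16

5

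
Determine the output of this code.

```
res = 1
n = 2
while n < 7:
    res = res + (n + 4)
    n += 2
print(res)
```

25

n=2: res = 1+6 = 7
n=4: res = 7+8 = 15
n=6: res = 15+10 = 25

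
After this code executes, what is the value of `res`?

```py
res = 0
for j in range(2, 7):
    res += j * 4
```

j=2: res = 0+2*4 = 8
j=3: res = 8+3*4 = 20
j=4: res = 20+4*4 = 36
j=5: res = 36+5*4 = 56
j=6: res = 56+6*4 = 80

80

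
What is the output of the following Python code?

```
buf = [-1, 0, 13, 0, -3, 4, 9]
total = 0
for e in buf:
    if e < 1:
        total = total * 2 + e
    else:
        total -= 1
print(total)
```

-17

e=-1: <1, total = 0*2+(-1) = -1
e=0: <1, total = (-1)*2+0 = -2
e=13: not <1, total = (-2)-1 = -3
e=0: <1, total = (-3)*2+0 = -6
e=-3: <1, total = (-6)*2+(-3) = -15
e=4: not <1, total = (-15)-1 = -16
e=9: not <1, total = (-16)-1 = -17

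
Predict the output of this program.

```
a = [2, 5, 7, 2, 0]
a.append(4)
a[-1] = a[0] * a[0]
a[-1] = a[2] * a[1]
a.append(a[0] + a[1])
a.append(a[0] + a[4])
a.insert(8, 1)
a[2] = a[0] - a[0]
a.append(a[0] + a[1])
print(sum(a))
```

61

append 4 → [2, 5, 7, 2, 0, 4]
a[-1] = a[0]*a[0] = 2*2 = 4 → [2, 5, 7, 2, 0, 4]
a[-1] = a[2]*a[1] = 7*5 = 35 → [2, 5, 7, 2, 0, 35]
append a[0]+a[1] = 2+5 = 7 → [2, 5, 7, 2, 0, 35, 7]
append a[0]+a[4] = 2+0 = 2 → [2, 5, 7, 2, 0, 35, 7, 2]
insert 1 at 8 → [2, 5, 7, 2, 0, 35, 7, 2, 1]
a[2] = a[0]-a[0] = 2-2 = 0 → [2, 5, 0, 2, 0, 35, 7, 2, 1]
append a[0]+a[1] = 2+5 = 7 → [2, 5, 0, 2, 0, 35, 7, 2, 1, 7]
sum = 61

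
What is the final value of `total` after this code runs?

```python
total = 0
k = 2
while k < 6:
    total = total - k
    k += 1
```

-14

k=2: total = 0-2 = -2
k=3: total = (-2)-3 = -5
k=4: total = (-5)-4 = -9
k=5: total = (-9)-5 = -14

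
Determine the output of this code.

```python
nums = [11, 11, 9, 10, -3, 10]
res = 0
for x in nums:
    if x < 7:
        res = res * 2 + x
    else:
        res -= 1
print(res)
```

x=11: not <7, res = 0-1 = -1
x=11: not <7, res = (-1)-1 = -2
x=9: not <7, res = (-2)-1 = -3
x=10: not <7, res = (-3)-1 = -4
x=-3: <7, res = (-4)*2+(-3) = -11
x=10: not <7, res = (-11)-1 = -12

-12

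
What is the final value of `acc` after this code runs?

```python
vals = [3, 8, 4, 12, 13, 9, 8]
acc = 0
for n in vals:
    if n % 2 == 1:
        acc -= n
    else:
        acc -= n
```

n=3: odd, acc = 0-3 = -3
n=8: not odd, acc = (-3)-8 = -11
n=4: not odd, acc = (-11)-4 = -15
n=12: not odd, acc = (-15)-12 = -27
n=13: odd, acc = (-27)-13 = -40
n=9: odd, acc = (-40)-9 = -49
n=8: not odd, acc = (-49)-8 = -57

-57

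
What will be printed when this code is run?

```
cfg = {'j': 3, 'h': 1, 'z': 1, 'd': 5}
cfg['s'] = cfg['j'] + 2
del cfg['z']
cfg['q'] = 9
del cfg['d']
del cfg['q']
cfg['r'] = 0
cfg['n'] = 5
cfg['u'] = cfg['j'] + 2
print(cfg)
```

cfg['s'] = cfg['j']+2 = 5 → {'j': 3, 'h': 1, 'z': 1, 'd': 5, 's': 5}
del 'z' → {'j': 3, 'h': 1, 'd': 5, 's': 5}
cfg['q'] = 9 → {'j': 3, 'h': 1, 'd': 5, 's': 5, 'q': 9}
del 'd' → {'j': 3, 'h': 1, 's': 5, 'q': 9}
del 'q' → {'j': 3, 'h': 1, 's': 5}
cfg['r'] = 0 → {'j': 3, 'h': 1, 's': 5, 'r': 0}
cfg['n'] = 5 → {'j': 3, 'h': 1, 's': 5, 'r': 0, 'n': 5}
cfg['u'] = cfg['j']+2 = 5 → {'j': 3, 'h': 1, 's': 5, 'r': 0, 'n': 5, 'u': 5}

{'j': 3, 'h': 1, 's': 5, 'r': 0, 'n': 5, 'u': 5}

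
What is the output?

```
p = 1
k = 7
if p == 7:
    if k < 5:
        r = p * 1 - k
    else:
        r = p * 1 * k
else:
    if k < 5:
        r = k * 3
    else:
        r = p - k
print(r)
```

p=1, k=7
p == 7 is False; k < 5 is False
→ r = p - k = -6

-6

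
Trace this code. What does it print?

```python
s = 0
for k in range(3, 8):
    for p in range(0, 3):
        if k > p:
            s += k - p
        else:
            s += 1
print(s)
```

60

k=3,p=0: 3>0, s = 0+3 = 3
k=3,p=1: 3>1, s = 3+2 = 5
k=3,p=2: 3>2, s = 5+1 = 6
k=4,p=0: 4>0, s = 6+4 = 10
k=4,p=1: 4>1, s = 10+3 = 13
k=4,p=2: 4>2, s = 13+2 = 15
k=5,p=0: 5>0, s = 15+5 = 20
k=5,p=1: 5>1, s = 20+4 = 24
k=5,p=2: 5>2, s = 24+3 = 27
k=6,p=0: 6>0, s = 27+6 = 33
k=6,p=1: 6>1, s = 33+5 = 38
k=6,p=2: 6>2, s = 38+4 = 42
k=7,p=0: 7>0, s = 42+7 = 49
k=7,p=1: 7>1, s = 49+6 = 55
k=7,p=2: 7>2, s = 55+5 = 60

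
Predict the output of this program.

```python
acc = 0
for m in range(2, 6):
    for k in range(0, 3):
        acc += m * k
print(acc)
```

m=2,k=0: acc = 0+0 = 0
m=2,k=1: acc = 0+2 = 2
m=2,k=2: acc = 2+4 = 6
m=3,k=0: acc = 6+0 = 6
m=3,k=1: acc = 6+3 = 9
m=3,k=2: acc = 9+6 = 15
m=4,k=0: acc = 15+0 = 15
m=4,k=1: acc = 15+4 = 19
m=4,k=2: acc = 19+8 = 27
m=5,k=0: acc = 27+0 = 27
m=5,k=1: acc = 27+5 = 32
m=5,k=2: acc = 32+10 = 42

42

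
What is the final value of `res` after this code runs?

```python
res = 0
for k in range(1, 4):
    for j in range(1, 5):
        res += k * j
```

k=1,j=1: res = 0+1 = 1
k=1,j=2: res = 1+2 = 3
k=1,j=3: res = 3+3 = 6
k=1,j=4: res = 6+4 = 10
k=2,j=1: res = 10+2 = 12
k=2,j=2: res = 12+4 = 16
k=2,j=3: res = 16+6 = 22
k=2,j=4: res = 22+8 = 30
k=3,j=1: res = 30+3 = 33
k=3,j=2: res = 33+6 = 39
k=3,j=3: res = 39+9 = 48
k=3,j=4: res = 48+12 = 60

60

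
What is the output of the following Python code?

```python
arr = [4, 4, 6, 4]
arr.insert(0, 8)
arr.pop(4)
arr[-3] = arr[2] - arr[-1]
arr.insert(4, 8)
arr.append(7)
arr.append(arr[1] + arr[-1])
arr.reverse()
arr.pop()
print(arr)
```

insert 8 at 0 → [8, 4, 4, 6, 4]
pop(4) removes 4 → [8, 4, 4, 6]
arr[-3] = arr[2]-arr[-1] = 4-6 = -2 → [8, -2, 4, 6]
insert 8 at 4 → [8, -2, 4, 6, 8]
append 7 → [8, -2, 4, 6, 8, 7]
append arr[1]+arr[-1] = (-2)+7 = 5 → [8, -2, 4, 6, 8, 7, 5]
reverse → [5, 7, 8, 6, 4, -2, 8]
pop() removes 8 → [5, 7, 8, 6, 4, -2]

[5, 7, 8, 6, 4, -2]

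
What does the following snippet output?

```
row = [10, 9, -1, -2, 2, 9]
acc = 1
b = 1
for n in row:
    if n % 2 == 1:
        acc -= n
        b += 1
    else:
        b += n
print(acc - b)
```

-30

n=10: not odd; b=11
n=9: odd, acc = 1-9 = -8; b=12
n=-1: odd, acc = (-8)-(-1) = -7; b=13
n=-2: not odd; b=11
n=2: not odd; b=13
n=9: odd, acc = (-7)-9 = -16; b=14
acc-b = (-16)-14 = -30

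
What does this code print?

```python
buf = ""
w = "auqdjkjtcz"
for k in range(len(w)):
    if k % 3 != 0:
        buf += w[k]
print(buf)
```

uqjktc

k=0: skip
k=1: add 'u' → 'u'
k=2: add 'q' → 'uq'
k=3: skip
k=4: add 'j' → 'uqj'
k=5: add 'k' → 'uqjk'
k=6: skip
k=7: add 't' → 'uqjkt'
k=8: add 'c' → 'uqjktc'
k=9: skip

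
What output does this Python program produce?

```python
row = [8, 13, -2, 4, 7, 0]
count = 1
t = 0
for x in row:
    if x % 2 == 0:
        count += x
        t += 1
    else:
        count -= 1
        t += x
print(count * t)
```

216

x=8: even, count = 1+8 = 9; t=1
x=13: not even, count = 9-1 = 8; t=14
x=-2: even, count = 8+(-2) = 6; t=15
x=4: even, count = 6+4 = 10; t=16
x=7: not even, count = 10-1 = 9; t=23
x=0: even, count = 9+0 = 9; t=24
count*t = 9*24 = 216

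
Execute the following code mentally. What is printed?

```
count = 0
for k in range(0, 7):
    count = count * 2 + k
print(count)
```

k=0: count = 0*2+0 = 0
k=1: count = 0*2+1 = 1
k=2: count = 1*2+2 = 4
k=3: count = 4*2+3 = 11
k=4: count = 11*2+4 = 26
k=5: count = 26*2+5 = 57
k=6: count = 57*2+6 = 120

120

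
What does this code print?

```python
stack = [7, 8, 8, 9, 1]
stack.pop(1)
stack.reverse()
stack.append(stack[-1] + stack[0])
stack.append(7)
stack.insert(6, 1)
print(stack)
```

pop(1) removes 8 → [7, 8, 9, 1]
reverse → [1, 9, 8, 7]
append stack[-1]+stack[0] = 7+1 = 8 → [1, 9, 8, 7, 8]
append 7 → [1, 9, 8, 7, 8, 7]
insert 1 at 6 → [1, 9, 8, 7, 8, 7, 1]

[1, 9, 8, 7, 8, 7, 1]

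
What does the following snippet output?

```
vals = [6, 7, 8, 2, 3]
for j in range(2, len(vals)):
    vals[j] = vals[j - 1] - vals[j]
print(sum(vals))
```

j=2: vals[2] = 7-8 = -1 → [6, 7, -1, 2, 3]
j=3: vals[3] = (-1)-2 = -3 → [6, 7, -1, -3, 3]
j=4: vals[4] = (-3)-3 = -6 → [6, 7, -1, -3, -6]
sum = 3

3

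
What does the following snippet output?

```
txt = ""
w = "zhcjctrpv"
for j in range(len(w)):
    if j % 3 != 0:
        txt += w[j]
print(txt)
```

j=0: skip
j=1: add 'h' → 'h'
j=2: add 'c' → 'hc'
j=3: skip
j=4: add 'c' → 'hcc'
j=5: add 't' → 'hcct'
j=6: skip
j=7: add 'p' → 'hcctp'
j=8: add 'v' → 'hcctpv'

hcctpv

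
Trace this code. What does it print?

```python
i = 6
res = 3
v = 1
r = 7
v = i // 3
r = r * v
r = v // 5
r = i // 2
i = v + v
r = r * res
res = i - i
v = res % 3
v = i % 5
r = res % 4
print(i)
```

4

v = 6//3 = 2
r = 7*2 = 14
r = 2//5 = 0
r = 6//2 = 3
i = 2+2 = 4
r = 3*3 = 9
res = 4-4 = 0
v = 0%3 = 0
v = 4%5 = 4
r = 0%4 = 0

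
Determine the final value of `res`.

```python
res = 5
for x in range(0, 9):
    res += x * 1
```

x=0: res = 5+0*1 = 5
x=1: res = 5+1*1 = 6
x=2: res = 6+2*1 = 8
x=3: res = 8+3*1 = 11
x=4: res = 11+4*1 = 15
x=5: res = 15+5*1 = 20
x=6: res = 20+6*1 = 26
x=7: res = 26+7*1 = 33
x=8: res = 33+8*1 = 41

41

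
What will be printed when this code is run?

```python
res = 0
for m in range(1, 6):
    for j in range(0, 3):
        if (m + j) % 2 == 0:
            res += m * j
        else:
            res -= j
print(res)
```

13

m=1,j=0: odd sum, res = 0-0 = 0
m=1,j=1: even sum, res = 0+1 = 1
m=1,j=2: odd sum, res = 1-2 = -1
m=2,j=0: even sum, res = (-1)+0 = -1
m=2,j=1: odd sum, res = (-1)-1 = -2
m=2,j=2: even sum, res = (-2)+4 = 2
m=3,j=0: odd sum, res = 2-0 = 2
m=3,j=1: even sum, res = 2+3 = 5
m=3,j=2: odd sum, res = 5-2 = 3
m=4,j=0: even sum, res = 3+0 = 3
m=4,j=1: odd sum, res = 3-1 = 2
m=4,j=2: even sum, res = 2+8 = 10
m=5,j=0: odd sum, res = 10-0 = 10
m=5,j=1: even sum, res = 10+5 = 15
m=5,j=2: odd sum, res = 15-2 = 13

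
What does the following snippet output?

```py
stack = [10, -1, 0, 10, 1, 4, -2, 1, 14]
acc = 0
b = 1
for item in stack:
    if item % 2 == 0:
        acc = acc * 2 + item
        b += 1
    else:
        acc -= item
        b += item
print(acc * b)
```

3584

item=10: even, acc = 0*2+10 = 10; b=2
item=-1: not even, acc = 10-(-1) = 11; b=1
item=0: even, acc = 11*2+0 = 22; b=2
item=10: even, acc = 22*2+10 = 54; b=3
item=1: not even, acc = 54-1 = 53; b=4
item=4: even, acc = 53*2+4 = 110; b=5
item=-2: even, acc = 110*2+(-2) = 218; b=6
item=1: not even, acc = 218-1 = 217; b=7
item=14: even, acc = 217*2+14 = 448; b=8
acc*b = 448*8 = 3584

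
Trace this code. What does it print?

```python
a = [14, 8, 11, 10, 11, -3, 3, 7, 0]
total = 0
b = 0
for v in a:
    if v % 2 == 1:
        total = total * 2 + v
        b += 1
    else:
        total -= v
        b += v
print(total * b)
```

-22163

v=14: not odd, total = 0-14 = -14; b=14
v=8: not odd, total = (-14)-8 = -22; b=22
v=11: odd, total = (-22)*2+11 = -33; b=23
v=10: not odd, total = (-33)-10 = -43; b=33
v=11: odd, total = (-43)*2+11 = -75; b=34
v=-3: odd, total = (-75)*2+(-3) = -153; b=35
v=3: odd, total = (-153)*2+3 = -303; b=36
v=7: odd, total = (-303)*2+7 = -599; b=37
v=0: not odd, total = (-599)-0 = -599; b=37
total*b = (-599)*37 = -22163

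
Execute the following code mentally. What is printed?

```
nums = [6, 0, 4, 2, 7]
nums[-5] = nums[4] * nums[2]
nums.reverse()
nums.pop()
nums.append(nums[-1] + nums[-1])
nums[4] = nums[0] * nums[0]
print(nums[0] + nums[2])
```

11

nums[-5] = nums[4]*nums[2] = 7*4 = 28 → [28, 0, 4, 2, 7]
reverse → [7, 2, 4, 0, 28]
pop() removes 28 → [7, 2, 4, 0]
append nums[-1]+nums[-1] = 0+0 = 0 → [7, 2, 4, 0, 0]
nums[4] = nums[0]*nums[0] = 7*7 = 49 → [7, 2, 4, 0, 49]
nums[0]+nums[2] = 7+4 = 11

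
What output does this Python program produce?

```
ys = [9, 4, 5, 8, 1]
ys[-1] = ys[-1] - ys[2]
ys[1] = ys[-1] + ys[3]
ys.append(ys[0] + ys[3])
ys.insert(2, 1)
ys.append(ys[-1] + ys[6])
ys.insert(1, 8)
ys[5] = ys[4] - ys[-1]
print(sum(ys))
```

ys[-1] = ys[-1]-ys[2] = 1-5 = -4 → [9, 4, 5, 8, -4]
ys[1] = ys[-1]+ys[3] = (-4)+8 = 4 → [9, 4, 5, 8, -4]
append ys[0]+ys[3] = 9+8 = 17 → [9, 4, 5, 8, -4, 17]
insert 1 at 2 → [9, 4, 1, 5, 8, -4, 17]
append ys[-1]+ys[6] = 17+17 = 34 → [9, 4, 1, 5, 8, -4, 17, 34]
insert 8 at 1 → [9, 8, 4, 1, 5, 8, -4, 17, 34]
ys[5] = ys[4]-ys[-1] = 5-34 = -29 → [9, 8, 4, 1, 5, -29, -4, 17, 34]
sum = 45

45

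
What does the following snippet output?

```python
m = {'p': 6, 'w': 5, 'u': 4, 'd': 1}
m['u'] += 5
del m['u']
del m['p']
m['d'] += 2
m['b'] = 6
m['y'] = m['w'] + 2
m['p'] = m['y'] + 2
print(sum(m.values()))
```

m['u'] = 4+5 = 9 → {'p': 6, 'w': 5, 'u': 9, 'd': 1}
del 'u' → {'p': 6, 'w': 5, 'd': 1}
del 'p' → {'w': 5, 'd': 1}
m['d'] = 1+2 = 3 → {'w': 5, 'd': 3}
m['b'] = 6 → {'w': 5, 'd': 3, 'b': 6}
m['y'] = m['w']+2 = 7 → {'w': 5, 'd': 3, 'b': 6, 'y': 7}
m['p'] = m['y']+2 = 9 → {'w': 5, 'd': 3, 'b': 6, 'y': 7, 'p': 9}
sum of values = 30

30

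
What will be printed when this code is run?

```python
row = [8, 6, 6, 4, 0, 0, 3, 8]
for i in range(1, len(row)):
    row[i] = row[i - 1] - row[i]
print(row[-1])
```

-19

i=1: row[1] = 8-6 = 2 → [8, 2, 6, 4, 0, 0, 3, 8]
i=2: row[2] = 2-6 = -4 → [8, 2, -4, 4, 0, 0, 3, 8]
i=3: row[3] = (-4)-4 = -8 → [8, 2, -4, -8, 0, 0, 3, 8]
i=4: row[4] = (-8)-0 = -8 → [8, 2, -4, -8, -8, 0, 3, 8]
i=5: row[5] = (-8)-0 = -8 → [8, 2, -4, -8, -8, -8, 3, 8]
i=6: row[6] = (-8)-3 = -11 → [8, 2, -4, -8, -8, -8, -11, 8]
i=7: row[7] = (-11)-8 = -19 → [8, 2, -4, -8, -8, -8, -11, -19]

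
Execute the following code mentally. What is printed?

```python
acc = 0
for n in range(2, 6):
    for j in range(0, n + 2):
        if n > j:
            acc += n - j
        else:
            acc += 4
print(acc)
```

66

n=2,j=0: 2>0, acc = 0+2 = 2
n=2,j=1: 2>1, acc = 2+1 = 3
n=2,j=2: not 2>2, acc = 3+4 = 7
n=2,j=3: not 2>3, acc = 7+4 = 11
n=3,j=0: 3>0, acc = 11+3 = 14
n=3,j=1: 3>1, acc = 14+2 = 16
n=3,j=2: 3>2, acc = 16+1 = 17
n=3,j=3: not 3>3, acc = 17+4 = 21
n=3,j=4: not 3>4, acc = 21+4 = 25
n=4,j=0: 4>0, acc = 25+4 = 29
n=4,j=1: 4>1, acc = 29+3 = 32
n=4,j=2: 4>2, acc = 32+2 = 34
n=4,j=3: 4>3, acc = 34+1 = 35
n=4,j=4: not 4>4, acc = 35+4 = 39
n=4,j=5: not 4>5, acc = 39+4 = 43
n=5,j=0: 5>0, acc = 43+5 = 48
n=5,j=1: 5>1, acc = 48+4 = 52
n=5,j=2: 5>2, acc = 52+3 = 55
n=5,j=3: 5>3, acc = 55+2 = 57
n=5,j=4: 5>4, acc = 57+1 = 58
n=5,j=5: not 5>5, acc = 58+4 = 62
n=5,j=6: not 5>6, acc = 62+4 = 66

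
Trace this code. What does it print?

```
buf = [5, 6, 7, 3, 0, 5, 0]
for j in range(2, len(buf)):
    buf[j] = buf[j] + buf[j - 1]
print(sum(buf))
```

j=2: buf[2] = 7+6 = 13 → [5, 6, 13, 3, 0, 5, 0]
j=3: buf[3] = 3+13 = 16 → [5, 6, 13, 16, 0, 5, 0]
j=4: buf[4] = 0+16 = 16 → [5, 6, 13, 16, 16, 5, 0]
j=5: buf[5] = 5+16 = 21 → [5, 6, 13, 16, 16, 21, 0]
j=6: buf[6] = 0+21 = 21 → [5, 6, 13, 16, 16, 21, 21]
sum = 98

98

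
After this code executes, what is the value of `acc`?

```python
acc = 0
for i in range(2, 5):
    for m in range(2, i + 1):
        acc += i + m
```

i=2,m=2: acc = 0+4 = 4
i=3,m=2: acc = 4+5 = 9
i=3,m=3: acc = 9+6 = 15
i=4,m=2: acc = 15+6 = 21
i=4,m=3: acc = 21+7 = 28
i=4,m=4: acc = 28+8 = 36

36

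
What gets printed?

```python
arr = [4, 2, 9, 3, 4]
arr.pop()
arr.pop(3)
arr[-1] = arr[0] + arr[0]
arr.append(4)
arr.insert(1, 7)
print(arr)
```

pop() removes 4 → [4, 2, 9, 3]
pop(3) removes 3 → [4, 2, 9]
arr[-1] = arr[0]+arr[0] = 4+4 = 8 → [4, 2, 8]
append 4 → [4, 2, 8, 4]
insert 7 at 1 → [4, 7, 2, 8, 4]

[4, 7, 2, 8, 4]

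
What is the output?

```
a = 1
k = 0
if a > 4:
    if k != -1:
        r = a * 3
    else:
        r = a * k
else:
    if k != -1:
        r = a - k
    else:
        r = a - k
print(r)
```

1

a=1, k=0
a > 4 is False; k != -1 is True
→ r = a - k = 1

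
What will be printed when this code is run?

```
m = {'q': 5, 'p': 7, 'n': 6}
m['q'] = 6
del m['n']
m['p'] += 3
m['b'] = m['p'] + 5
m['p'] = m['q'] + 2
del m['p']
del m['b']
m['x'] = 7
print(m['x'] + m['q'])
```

m['q'] = 6 → {'q': 6, 'p': 7, 'n': 6}
del 'n' → {'q': 6, 'p': 7}
m['p'] = 7+3 = 10 → {'q': 6, 'p': 10}
m['b'] = m['p']+5 = 15 → {'q': 6, 'p': 10, 'b': 15}
m['p'] = m['q']+2 = 8 → {'q': 6, 'p': 8, 'b': 15}
del 'p' → {'q': 6, 'b': 15}
del 'b' → {'q': 6}
m['x'] = 7 → {'q': 6, 'x': 7}
m['x']+m['q'] = 7+6 = 13

13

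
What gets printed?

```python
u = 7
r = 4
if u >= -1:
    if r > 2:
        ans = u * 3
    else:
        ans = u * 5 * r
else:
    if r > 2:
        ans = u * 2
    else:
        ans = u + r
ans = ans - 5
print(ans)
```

16

u=7, r=4
u >= -1 is True; r > 2 is True
→ ans = u * 3 = 21
ans = 21-5 = 16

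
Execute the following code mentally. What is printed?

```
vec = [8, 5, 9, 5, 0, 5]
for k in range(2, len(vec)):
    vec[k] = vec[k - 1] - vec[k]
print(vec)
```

k=2: vec[2] = 5-9 = -4 → [8, 5, -4, 5, 0, 5]
k=3: vec[3] = (-4)-5 = -9 → [8, 5, -4, -9, 0, 5]
k=4: vec[4] = (-9)-0 = -9 → [8, 5, -4, -9, -9, 5]
k=5: vec[5] = (-9)-5 = -14 → [8, 5, -4, -9, -9, -14]

[8, 5, -4, -9, -9, -14]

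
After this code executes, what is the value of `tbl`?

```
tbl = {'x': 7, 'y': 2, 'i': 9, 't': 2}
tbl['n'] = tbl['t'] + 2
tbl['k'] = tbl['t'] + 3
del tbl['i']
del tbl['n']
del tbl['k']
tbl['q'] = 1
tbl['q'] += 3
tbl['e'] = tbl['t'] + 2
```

tbl['n'] = tbl['t']+2 = 4 → {'x': 7, 'y': 2, 'i': 9, 't': 2, 'n': 4}
tbl['k'] = tbl['t']+3 = 5 → {'x': 7, 'y': 2, 'i': 9, 't': 2, 'n': 4, 'k': 5}
del 'i' → {'x': 7, 'y': 2, 't': 2, 'n': 4, 'k': 5}
del 'n' → {'x': 7, 'y': 2, 't': 2, 'k': 5}
del 'k' → {'x': 7, 'y': 2, 't': 2}
tbl['q'] = 1 → {'x': 7, 'y': 2, 't': 2, 'q': 1}
tbl['q'] = 1+3 = 4 → {'x': 7, 'y': 2, 't': 2, 'q': 4}
tbl['e'] = tbl['t']+2 = 4 → {'x': 7, 'y': 2, 't': 2, 'q': 4, 'e': 4}

{'x': 7, 'y': 2, 't': 2, 'q': 4, 'e': 4}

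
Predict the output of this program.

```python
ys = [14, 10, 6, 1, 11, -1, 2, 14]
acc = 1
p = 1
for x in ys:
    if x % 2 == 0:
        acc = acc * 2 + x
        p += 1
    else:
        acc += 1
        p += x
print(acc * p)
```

6630

x=14: even, acc = 1*2+14 = 16; p=2
x=10: even, acc = 16*2+10 = 42; p=3
x=6: even, acc = 42*2+6 = 90; p=4
x=1: not even, acc = 90+1 = 91; p=5
x=11: not even, acc = 91+1 = 92; p=16
x=-1: not even, acc = 92+1 = 93; p=15
x=2: even, acc = 93*2+2 = 188; p=16
x=14: even, acc = 188*2+14 = 390; p=17
acc*p = 390*17 = 6630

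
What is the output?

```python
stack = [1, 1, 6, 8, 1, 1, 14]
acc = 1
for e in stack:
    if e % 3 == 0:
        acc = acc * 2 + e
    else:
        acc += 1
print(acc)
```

16

e=1: not %3==0, acc = 1+1 = 2
e=1: not %3==0, acc = 2+1 = 3
e=6: %3==0, acc = 3*2+6 = 12
e=8: not %3==0, acc = 12+1 = 13
e=1: not %3==0, acc = 13+1 = 14
e=1: not %3==0, acc = 14+1 = 15
e=14: not %3==0, acc = 15+1 = 16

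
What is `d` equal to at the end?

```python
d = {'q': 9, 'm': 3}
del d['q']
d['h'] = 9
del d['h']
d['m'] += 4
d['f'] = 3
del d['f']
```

{'m': 7}

del 'q' → {'m': 3}
d['h'] = 9 → {'m': 3, 'h': 9}
del 'h' → {'m': 3}
d['m'] = 3+4 = 7 → {'m': 7}
d['f'] = 3 → {'m': 7, 'f': 3}
del 'f' → {'m': 7}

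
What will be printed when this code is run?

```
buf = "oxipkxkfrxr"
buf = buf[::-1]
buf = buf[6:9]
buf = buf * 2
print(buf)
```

kpikpi

reverse → 'rxrfkxkpixo'
slice [6:9] → 'kpi'
repeat ×2 → 'kpikpi'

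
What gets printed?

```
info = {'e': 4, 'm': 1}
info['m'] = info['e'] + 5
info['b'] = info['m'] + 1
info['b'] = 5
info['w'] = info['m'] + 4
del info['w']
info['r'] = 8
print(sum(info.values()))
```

info['m'] = info['e']+5 = 9 → {'e': 4, 'm': 9}
info['b'] = info['m']+1 = 10 → {'e': 4, 'm': 9, 'b': 10}
info['b'] = 5 → {'e': 4, 'm': 9, 'b': 5}
info['w'] = info['m']+4 = 13 → {'e': 4, 'm': 9, 'b': 5, 'w': 13}
del 'w' → {'e': 4, 'm': 9, 'b': 5}
info['r'] = 8 → {'e': 4, 'm': 9, 'b': 5, 'r': 8}
sum of values = 26

26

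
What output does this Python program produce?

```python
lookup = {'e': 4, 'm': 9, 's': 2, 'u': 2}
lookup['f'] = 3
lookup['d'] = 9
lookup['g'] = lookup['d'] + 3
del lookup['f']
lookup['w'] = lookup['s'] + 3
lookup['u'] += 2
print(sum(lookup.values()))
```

45

lookup['f'] = 3 → {'e': 4, 'm': 9, 's': 2, 'u': 2, 'f': 3}
lookup['d'] = 9 → {'e': 4, 'm': 9, 's': 2, 'u': 2, 'f': 3, 'd': 9}
lookup['g'] = lookup['d']+3 = 12 → {'e': 4, 'm': 9, 's': 2, 'u': 2, 'f': 3, 'd': 9, 'g': 12}
del 'f' → {'e': 4, 'm': 9, 's': 2, 'u': 2, 'd': 9, 'g': 12}
lookup['w'] = lookup['s']+3 = 5 → {'e': 4, 'm': 9, 's': 2, 'u': 2, 'd': 9, 'g': 12, 'w': 5}
lookup['u'] = 2+2 = 4 → {'e': 4, 'm': 9, 's': 2, 'u': 4, 'd': 9, 'g': 12, 'w': 5}
sum of values = 45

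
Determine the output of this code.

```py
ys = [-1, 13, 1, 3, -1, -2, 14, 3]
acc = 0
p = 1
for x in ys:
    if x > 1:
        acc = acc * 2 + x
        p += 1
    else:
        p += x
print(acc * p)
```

294

x=-1: not >1; p=0
x=13: >1, acc = 0*2+13 = 13; p=1
x=1: not >1; p=2
x=3: >1, acc = 13*2+3 = 29; p=3
x=-1: not >1; p=2
x=-2: not >1; p=0
x=14: >1, acc = 29*2+14 = 72; p=1
x=3: >1, acc = 72*2+3 = 147; p=2
acc*p = 147*2 = 294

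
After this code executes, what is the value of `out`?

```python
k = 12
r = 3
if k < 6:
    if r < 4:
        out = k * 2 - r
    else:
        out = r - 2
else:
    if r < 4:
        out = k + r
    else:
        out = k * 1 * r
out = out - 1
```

k=12, r=3
k < 6 is False; r < 4 is True
→ out = k + r = 15
out = 15-1 = 14

14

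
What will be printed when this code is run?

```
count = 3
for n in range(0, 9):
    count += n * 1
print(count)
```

39

n=0: count = 3+0*1 = 3
n=1: count = 3+1*1 = 4
n=2: count = 4+2*1 = 6
n=3: count = 6+3*1 = 9
n=4: count = 9+4*1 = 13
n=5: count = 13+5*1 = 18
n=6: count = 18+6*1 = 24
n=7: count = 24+7*1 = 31
n=8: count = 31+8*1 = 39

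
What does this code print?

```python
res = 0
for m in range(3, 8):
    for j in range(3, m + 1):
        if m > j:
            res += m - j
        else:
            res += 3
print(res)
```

m=3,j=3: not 3>3, res = 0+3 = 3
m=4,j=3: 4>3, res = 3+1 = 4
m=4,j=4: not 4>4, res = 4+3 = 7
m=5,j=3: 5>3, res = 7+2 = 9
m=5,j=4: 5>4, res = 9+1 = 10
m=5,j=5: not 5>5, res = 10+3 = 13
m=6,j=3: 6>3, res = 13+3 = 16
m=6,j=4: 6>4, res = 16+2 = 18
m=6,j=5: 6>5, res = 18+1 = 19
m=6,j=6: not 6>6, res = 19+3 = 22
m=7,j=3: 7>3, res = 22+4 = 26
m=7,j=4: 7>4, res = 26+3 = 29
m=7,j=5: 7>5, res = 29+2 = 31
m=7,j=6: 7>6, res = 31+1 = 32
m=7,j=7: not 7>7, res = 32+3 = 35

35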